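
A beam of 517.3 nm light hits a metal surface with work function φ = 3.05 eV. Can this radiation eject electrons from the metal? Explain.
No

For photoemission, the photon energy must exceed the work function.

Photon energy: E = hc/λ = 2.3968 eV
Work function: φ = 3.05 eV

Since E_photon (2.3968 eV) < φ (3.05 eV), photoemission will NOT occur.
The threshold wavelength is λ₀ = hc/φ = 406.5 nm.
Since 517.3 nm > 406.5 nm, the photons lack sufficient energy.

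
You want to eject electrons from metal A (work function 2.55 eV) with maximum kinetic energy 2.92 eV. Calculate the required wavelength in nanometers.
226.66 nm

From Einstein's equation: KE_max = hc/λ - φ

Rearranging for λ:
hc/λ = KE_max + φ
λ = hc/(KE_max + φ)

Required photon energy:
E_photon = KE_max + φ = 2.92 + 2.55 = 5.47 eV

Required wavelength:
λ = hc/E_photon = (6.626×10⁻³⁴)(3×10⁸) / (5.47 × 1.602×10⁻¹⁹)
λ = 226.66 nm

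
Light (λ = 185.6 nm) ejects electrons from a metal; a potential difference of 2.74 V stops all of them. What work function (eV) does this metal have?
3.94 eV

The stopping potential gives the maximum kinetic energy: KE_max = eV_s = 2.74 eV

From Einstein's photoelectric equation: KE_max = hc/λ - φ
Rearranging: φ = hc/λ - KE_max

Calculate photon energy:
E_photon = hc/λ = (6.626×10⁻³⁴ J·s)(3×10⁸ m/s) / (185.6×10⁻⁹ m) = 6.6802 eV

Therefore:
φ = 6.6802 - 2.74 = 3.94 eV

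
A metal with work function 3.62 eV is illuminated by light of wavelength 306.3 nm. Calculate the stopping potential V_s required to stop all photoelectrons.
0.4278 V

The stopping potential V_s satisfies: eV_s = KE_max

First, find KE_max using Einstein's equation:
E_photon = hc/λ = 4.0478 eV
KE_max = E_photon - φ = 4.0478 - 3.62 = 0.4278 eV

Since eV_s = KE_max:
V_s = KE_max/e = 0.4278 V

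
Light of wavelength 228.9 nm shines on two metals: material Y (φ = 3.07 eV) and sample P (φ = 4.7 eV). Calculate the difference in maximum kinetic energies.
1.6300 eV

Using KE_max = hc/λ - φ for each metal:

Photon energy: E = hc/λ = 5.4165 eV

For material Y (φ₁ = 3.07 eV):
KE₁ = E - φ₁ = 5.4165 - 3.07 = 2.3465 eV

For sample P (φ₂ = 4.7 eV):
KE₂ = E - φ₂ = 5.4165 - 4.7 = 0.7165 eV

Difference:
ΔKE = KE₁ - KE₂ = 2.3465 - 0.7165 = 1.6300 eV

Note: The difference equals the difference in work functions: 4.7 - 3.07 = 1.63 eV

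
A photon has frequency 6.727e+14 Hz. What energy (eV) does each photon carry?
2.7821 eV

Using E = hf:

E = hf = (6.626×10⁻³⁴ J·s)(6.727e+14 Hz)
E = 2.7821 eV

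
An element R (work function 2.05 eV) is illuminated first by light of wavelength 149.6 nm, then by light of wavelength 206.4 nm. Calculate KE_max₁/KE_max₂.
1.5764

Using Einstein's equation: KE_max = hc/λ - φ

For λ₁ = 149.6 nm:
E₁ = hc/λ₁ = 8.2877 eV
KE₁ = E₁ - φ = 8.2877 - 2.05 = 6.2377 eV

For λ₂ = 206.4 nm:
E₂ = hc/λ₂ = 6.0070 eV
KE₂ = E₂ - φ = 6.0070 - 2.05 = 3.9570 eV

Ratio: KE₁/KE₂ = 6.2377/3.9570 = 1.5764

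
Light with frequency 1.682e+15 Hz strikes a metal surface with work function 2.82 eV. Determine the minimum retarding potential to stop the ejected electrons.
4.1362 V

The stopping potential V_s satisfies: eV_s = KE_max

First, find KE_max using Einstein's equation:
E_photon = hf = (6.626×10⁻³⁴ J·s)(1.682e+15 Hz) = 6.9562 eV
KE_max = E_photon - φ = 6.9562 - 2.82 = 4.1362 eV

Since eV_s = KE_max:
V_s = KE_max/e = 4.1362 V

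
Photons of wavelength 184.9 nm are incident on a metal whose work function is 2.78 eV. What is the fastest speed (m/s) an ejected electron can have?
1.1751e+06 m/s

First, find the maximum kinetic energy:
E_photon = hc/λ = 6.7055 eV
KE_max = E_photon - φ = 6.7055 - 2.78 = 3.9255 eV

Convert to Joules: KE_max = 3.9255 × 1.602×10⁻¹⁹ J = 6.2893e-19 J

Then use KE = ½mv² to find velocity:
v = √(2·KE/m) = √(2 × 6.2893e-19 J / 9.109e-31 kg)
v = 1.1751e+06 m/s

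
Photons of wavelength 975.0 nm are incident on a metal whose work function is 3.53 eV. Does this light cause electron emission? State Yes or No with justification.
No

For photoemission, the photon energy must exceed the work function.

Photon energy: E = hc/λ = 1.2716 eV
Work function: φ = 3.53 eV

Since E_photon (1.2716 eV) < φ (3.53 eV), photoemission will NOT occur.
The threshold wavelength is λ₀ = hc/φ = 351.2 nm.
Since 975.0 nm > 351.2 nm, the photons lack sufficient energy.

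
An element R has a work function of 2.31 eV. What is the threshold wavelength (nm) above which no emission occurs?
536.73 nm

The threshold wavelength is when the photon energy equals the work function:
hc/λ₀ = φ

Solving for λ₀:
λ₀ = hc/φ = (6.626×10⁻³⁴ J·s)(3×10⁸ m/s) / (2.31 eV × 1.602×10⁻¹⁹ J/eV)
λ₀ = 536.73 nm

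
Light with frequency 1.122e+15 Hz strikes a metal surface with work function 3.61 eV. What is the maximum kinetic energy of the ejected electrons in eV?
1.0302 eV

Using Einstein's photoelectric equation: KE_max = hf - φ

First, calculate the photon energy:
E_photon = hf = (6.626×10⁻³⁴ J·s)(1.122e+15 Hz)
E_photon = 4.6402 eV

Then, the maximum kinetic energy:
KE_max = E_photon - φ = 4.6402 eV - 3.61 eV = 1.0302 eV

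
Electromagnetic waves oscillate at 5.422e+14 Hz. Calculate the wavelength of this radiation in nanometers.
552.92 nm

Using the wave equation: c = fλ

Solving for wavelength:
λ = c/f = (3×10⁸ m/s) / (5.422e+14 Hz)
λ = 552.92 nm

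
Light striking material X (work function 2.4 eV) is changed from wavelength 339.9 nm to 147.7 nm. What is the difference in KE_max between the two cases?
4.7467 eV

Using Einstein's equation: KE_max = hc/λ - φ

For λ₁ = 339.9 nm:
KE₁ = hc/λ₁ - φ = 3.6477 - 2.4 = 1.2477 eV

For λ₂ = 147.7 nm:
KE₂ = hc/λ₂ - φ = 8.3943 - 2.4 = 5.9943 eV

Change in KE:
ΔKE = KE₂ - KE₁ = 5.9943 - 1.2477 = 4.7467 eV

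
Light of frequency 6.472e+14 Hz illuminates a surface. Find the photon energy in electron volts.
2.6766 eV

Using E = hf:

E = hf = (6.626×10⁻³⁴ J·s)(6.472e+14 Hz)
E = 2.6766 eV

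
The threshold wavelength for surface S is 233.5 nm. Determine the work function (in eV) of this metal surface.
5.31 eV

At the threshold wavelength, photon energy equals work function:
φ = hc/λ₀

Calculating:
φ = (6.626×10⁻³⁴ J·s)(3×10⁸ m/s) / (233.5×10⁻⁹ m)
φ = 5.31 eV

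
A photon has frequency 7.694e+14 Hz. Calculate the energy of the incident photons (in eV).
3.1820 eV

Using E = hf:

E = hf = (6.626×10⁻³⁴ J·s)(7.694e+14 Hz)
E = 3.1820 eV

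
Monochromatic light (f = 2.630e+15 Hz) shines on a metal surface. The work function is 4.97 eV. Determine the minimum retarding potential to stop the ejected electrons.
5.9068 V

The stopping potential V_s satisfies: eV_s = KE_max

First, find KE_max using Einstein's equation:
E_photon = hf = (6.626×10⁻³⁴ J·s)(2.630e+15 Hz) = 10.8768 eV
KE_max = E_photon - φ = 10.8768 - 4.97 = 5.9068 eV

Since eV_s = KE_max:
V_s = KE_max/e = 5.9068 V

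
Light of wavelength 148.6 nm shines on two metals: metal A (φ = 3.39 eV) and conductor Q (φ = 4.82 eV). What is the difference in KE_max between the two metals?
1.4300 eV

Using KE_max = hc/λ - φ for each metal:

Photon energy: E = hc/λ = 8.3435 eV

For metal A (φ₁ = 3.39 eV):
KE₁ = E - φ₁ = 8.3435 - 3.39 = 4.9535 eV

For conductor Q (φ₂ = 4.82 eV):
KE₂ = E - φ₂ = 8.3435 - 4.82 = 3.5235 eV

Difference:
ΔKE = KE₁ - KE₂ = 4.9535 - 3.5235 = 1.4300 eV

Note: The difference equals the difference in work functions: 4.82 - 3.39 = 1.43 eV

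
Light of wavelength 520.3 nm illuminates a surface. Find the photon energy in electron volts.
2.3829 eV

Using E = hf = hc/λ:

E = hc/λ = (6.626×10⁻³⁴ J·s)(3×10⁸ m/s) / (520.3×10⁻⁹ m)
E = 2.3829 eV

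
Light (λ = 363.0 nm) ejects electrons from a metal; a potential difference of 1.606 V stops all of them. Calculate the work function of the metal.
1.81 eV

The stopping potential gives the maximum kinetic energy: KE_max = eV_s = 1.606 eV

From Einstein's photoelectric equation: KE_max = hc/λ - φ
Rearranging: φ = hc/λ - KE_max

Calculate photon energy:
E_photon = hc/λ = (6.626×10⁻³⁴ J·s)(3×10⁸ m/s) / (363.0×10⁻⁹ m) = 3.4155 eV

Therefore:
φ = 3.4155 - 1.606 = 1.81 eV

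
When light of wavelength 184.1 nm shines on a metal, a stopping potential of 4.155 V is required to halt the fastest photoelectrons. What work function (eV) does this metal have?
2.58 eV

The stopping potential gives the maximum kinetic energy: KE_max = eV_s = 4.155 eV

From Einstein's photoelectric equation: KE_max = hc/λ - φ
Rearranging: φ = hc/λ - KE_max

Calculate photon energy:
E_photon = hc/λ = (6.626×10⁻³⁴ J·s)(3×10⁸ m/s) / (184.1×10⁻⁹ m) = 6.7346 eV

Therefore:
φ = 6.7346 - 4.155 = 2.58 eV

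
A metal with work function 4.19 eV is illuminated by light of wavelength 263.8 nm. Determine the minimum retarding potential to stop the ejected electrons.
0.5099 V

The stopping potential V_s satisfies: eV_s = KE_max

First, find KE_max using Einstein's equation:
E_photon = hc/λ = 4.6999 eV
KE_max = E_photon - φ = 4.6999 - 4.19 = 0.5099 eV

Since eV_s = KE_max:
V_s = KE_max/e = 0.5099 V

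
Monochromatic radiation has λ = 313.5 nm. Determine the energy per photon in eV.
3.9548 eV

Using E = hf = hc/λ:

E = hc/λ = (6.626×10⁻³⁴ J·s)(3×10⁸ m/s) / (313.5×10⁻⁹ m)
E = 3.9548 eV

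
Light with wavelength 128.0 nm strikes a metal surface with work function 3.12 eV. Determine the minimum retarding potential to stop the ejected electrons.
6.5663 V

The stopping potential V_s satisfies: eV_s = KE_max

First, find KE_max using Einstein's equation:
E_photon = hc/λ = 9.6863 eV
KE_max = E_photon - φ = 9.6863 - 3.12 = 6.5663 eV

Since eV_s = KE_max:
V_s = KE_max/e = 6.5663 V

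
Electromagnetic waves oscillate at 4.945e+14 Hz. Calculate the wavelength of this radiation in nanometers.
606.25 nm

Using the wave equation: c = fλ

Solving for wavelength:
λ = c/f = (3×10⁸ m/s) / (4.945e+14 Hz)
λ = 606.25 nm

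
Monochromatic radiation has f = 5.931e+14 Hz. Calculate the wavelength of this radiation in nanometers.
505.47 nm

Using the wave equation: c = fλ

Solving for wavelength:
λ = c/f = (3×10⁸ m/s) / (5.931e+14 Hz)
λ = 505.47 nm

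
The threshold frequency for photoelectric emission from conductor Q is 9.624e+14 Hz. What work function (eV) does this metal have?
3.98 eV

At the threshold frequency, photon energy equals work function:
φ = hf₀

Calculating:
φ = (6.626×10⁻³⁴ J·s)(9.624e+14 Hz)
φ = 3.98 eV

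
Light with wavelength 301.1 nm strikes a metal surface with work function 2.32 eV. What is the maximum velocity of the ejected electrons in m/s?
7.9522e+05 m/s

First, find the maximum kinetic energy:
E_photon = hc/λ = 4.1177 eV
KE_max = E_photon - φ = 4.1177 - 2.32 = 1.7977 eV

Convert to Joules: KE_max = 1.7977 × 1.602×10⁻¹⁹ J = 2.8802e-19 J

Then use KE = ½mv² to find velocity:
v = √(2·KE/m) = √(2 × 2.8802e-19 J / 9.109e-31 kg)
v = 7.9522e+05 m/s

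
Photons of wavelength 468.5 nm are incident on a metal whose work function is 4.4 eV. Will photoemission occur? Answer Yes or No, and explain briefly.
No

For photoemission, the photon energy must exceed the work function.

Photon energy: E = hc/λ = 2.6464 eV
Work function: φ = 4.4 eV

Since E_photon (2.6464 eV) < φ (4.4 eV), photoemission will NOT occur.
The threshold wavelength is λ₀ = hc/φ = 281.8 nm.
Since 468.5 nm > 281.8 nm, the photons lack sufficient energy.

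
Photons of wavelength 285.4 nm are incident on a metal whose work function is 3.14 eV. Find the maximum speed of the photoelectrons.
6.5085e+05 m/s

First, find the maximum kinetic energy:
E_photon = hc/λ = 4.3442 eV
KE_max = E_photon - φ = 4.3442 - 3.14 = 1.2042 eV

Convert to Joules: KE_max = 1.2042 × 1.602×10⁻¹⁹ J = 1.9294e-19 J

Then use KE = ½mv² to find velocity:
v = √(2·KE/m) = √(2 × 1.9294e-19 J / 9.109e-31 kg)
v = 6.5085e+05 m/s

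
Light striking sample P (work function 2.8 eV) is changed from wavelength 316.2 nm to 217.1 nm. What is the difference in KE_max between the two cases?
1.7899 eV

Using Einstein's equation: KE_max = hc/λ - φ

For λ₁ = 316.2 nm:
KE₁ = hc/λ₁ - φ = 3.9211 - 2.8 = 1.1211 eV

For λ₂ = 217.1 nm:
KE₂ = hc/λ₂ - φ = 5.7109 - 2.8 = 2.9109 eV

Change in KE:
ΔKE = KE₂ - KE₁ = 2.9109 - 1.1211 = 1.7899 eV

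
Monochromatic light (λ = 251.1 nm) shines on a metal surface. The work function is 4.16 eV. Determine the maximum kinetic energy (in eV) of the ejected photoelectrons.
0.7776 eV

Using Einstein's photoelectric equation: KE_max = hf - φ = hc/λ - φ

First, calculate the photon energy:
E_photon = hc/λ = (6.626×10⁻³⁴ J·s)(3×10⁸ m/s) / (251.1×10⁻⁹ m)
E_photon = 4.9376 eV

Then, the maximum kinetic energy:
KE_max = E_photon - φ = 4.9376 eV - 4.16 eV = 0.7776 eV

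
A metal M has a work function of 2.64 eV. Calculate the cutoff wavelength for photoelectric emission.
469.64 nm

The threshold wavelength is when the photon energy equals the work function:
hc/λ₀ = φ

Solving for λ₀:
λ₀ = hc/φ = (6.626×10⁻³⁴ J·s)(3×10⁸ m/s) / (2.64 eV × 1.602×10⁻¹⁹ J/eV)
λ₀ = 469.64 nm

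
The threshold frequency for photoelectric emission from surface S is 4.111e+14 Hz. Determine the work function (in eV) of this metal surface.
1.70 eV

At the threshold frequency, photon energy equals work function:
φ = hf₀

Calculating:
φ = (6.626×10⁻³⁴ J·s)(4.111e+14 Hz)
φ = 1.70 eV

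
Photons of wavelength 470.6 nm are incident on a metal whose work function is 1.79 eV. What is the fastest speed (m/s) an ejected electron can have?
5.4507e+05 m/s

First, find the maximum kinetic energy:
E_photon = hc/λ = 2.6346 eV
KE_max = E_photon - φ = 2.6346 - 1.79 = 0.8446 eV

Convert to Joules: KE_max = 0.8446 × 1.602×10⁻¹⁹ J = 1.3532e-19 J

Then use KE = ½mv² to find velocity:
v = √(2·KE/m) = √(2 × 1.3532e-19 J / 9.109e-31 kg)
v = 5.4507e+05 m/s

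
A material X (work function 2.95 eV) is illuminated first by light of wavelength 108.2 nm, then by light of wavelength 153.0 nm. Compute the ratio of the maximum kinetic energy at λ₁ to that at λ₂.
1.6511

Using Einstein's equation: KE_max = hc/λ - φ

For λ₁ = 108.2 nm:
E₁ = hc/λ₁ = 11.4588 eV
KE₁ = E₁ - φ = 11.4588 - 2.95 = 8.5088 eV

For λ₂ = 153.0 nm:
E₂ = hc/λ₂ = 8.1035 eV
KE₂ = E₂ - φ = 8.1035 - 2.95 = 5.1535 eV

Ratio: KE₁/KE₂ = 8.5088/5.1535 = 1.6511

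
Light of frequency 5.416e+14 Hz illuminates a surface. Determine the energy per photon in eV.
2.2399 eV

Using E = hf:

E = hf = (6.626×10⁻³⁴ J·s)(5.416e+14 Hz)
E = 2.2399 eV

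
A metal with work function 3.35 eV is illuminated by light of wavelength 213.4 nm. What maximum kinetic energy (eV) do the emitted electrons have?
2.4599 eV

Using Einstein's photoelectric equation: KE_max = hf - φ = hc/λ - φ

First, calculate the photon energy:
E_photon = hc/λ = (6.626×10⁻³⁴ J·s)(3×10⁸ m/s) / (213.4×10⁻⁹ m)
E_photon = 5.8099 eV

Then, the maximum kinetic energy:
KE_max = E_photon - φ = 5.8099 eV - 3.35 eV = 2.4599 eV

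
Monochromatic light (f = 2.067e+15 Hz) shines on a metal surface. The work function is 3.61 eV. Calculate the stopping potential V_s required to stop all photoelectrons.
4.9384 V

The stopping potential V_s satisfies: eV_s = KE_max

First, find KE_max using Einstein's equation:
E_photon = hf = (6.626×10⁻³⁴ J·s)(2.067e+15 Hz) = 8.5484 eV
KE_max = E_photon - φ = 8.5484 - 3.61 = 4.9384 eV

Since eV_s = KE_max:
V_s = KE_max/e = 4.9384 V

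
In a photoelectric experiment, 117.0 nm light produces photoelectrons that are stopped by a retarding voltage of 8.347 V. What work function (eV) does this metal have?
2.25 eV

The stopping potential gives the maximum kinetic energy: KE_max = eV_s = 8.347 eV

From Einstein's photoelectric equation: KE_max = hc/λ - φ
Rearranging: φ = hc/λ - KE_max

Calculate photon energy:
E_photon = hc/λ = (6.626×10⁻³⁴ J·s)(3×10⁸ m/s) / (117.0×10⁻⁹ m) = 10.5969 eV

Therefore:
φ = 10.5969 - 8.347 = 2.25 eV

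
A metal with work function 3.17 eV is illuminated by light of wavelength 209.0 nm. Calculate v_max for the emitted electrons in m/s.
9.8573e+05 m/s

First, find the maximum kinetic energy:
E_photon = hc/λ = 5.9323 eV
KE_max = E_photon - φ = 5.9323 - 3.17 = 2.7623 eV

Convert to Joules: KE_max = 2.7623 × 1.602×10⁻¹⁹ J = 4.4256e-19 J

Then use KE = ½mv² to find velocity:
v = √(2·KE/m) = √(2 × 4.4256e-19 J / 9.109e-31 kg)
v = 9.8573e+05 m/s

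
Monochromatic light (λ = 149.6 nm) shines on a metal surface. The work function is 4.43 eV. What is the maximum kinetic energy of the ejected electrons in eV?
3.8577 eV

Using Einstein's photoelectric equation: KE_max = hf - φ = hc/λ - φ

First, calculate the photon energy:
E_photon = hc/λ = (6.626×10⁻³⁴ J·s)(3×10⁸ m/s) / (149.6×10⁻⁹ m)
E_photon = 8.2877 eV

Then, the maximum kinetic energy:
KE_max = E_photon - φ = 8.2877 eV - 4.43 eV = 3.8577 eV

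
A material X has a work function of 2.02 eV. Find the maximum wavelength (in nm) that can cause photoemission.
613.78 nm

The threshold wavelength is when the photon energy equals the work function:
hc/λ₀ = φ

Solving for λ₀:
λ₀ = hc/φ = (6.626×10⁻³⁴ J·s)(3×10⁸ m/s) / (2.02 eV × 1.602×10⁻¹⁹ J/eV)
λ₀ = 613.78 nm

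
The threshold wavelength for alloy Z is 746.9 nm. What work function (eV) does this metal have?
1.66 eV

At the threshold wavelength, photon energy equals work function:
φ = hc/λ₀

Calculating:
φ = (6.626×10⁻³⁴ J·s)(3×10⁸ m/s) / (746.9×10⁻⁹ m)
φ = 1.66 eV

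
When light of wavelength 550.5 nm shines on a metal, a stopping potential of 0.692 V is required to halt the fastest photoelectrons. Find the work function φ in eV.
1.56 eV

The stopping potential gives the maximum kinetic energy: KE_max = eV_s = 0.692 eV

From Einstein's photoelectric equation: KE_max = hc/λ - φ
Rearranging: φ = hc/λ - KE_max

Calculate photon energy:
E_photon = hc/λ = (6.626×10⁻³⁴ J·s)(3×10⁸ m/s) / (550.5×10⁻⁹ m) = 2.2522 eV

Therefore:
φ = 2.2522 - 0.692 = 1.56 eV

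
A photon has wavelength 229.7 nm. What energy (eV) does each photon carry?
5.3977 eV

Using E = hf = hc/λ:

E = hc/λ = (6.626×10⁻³⁴ J·s)(3×10⁸ m/s) / (229.7×10⁻⁹ m)
E = 5.3977 eV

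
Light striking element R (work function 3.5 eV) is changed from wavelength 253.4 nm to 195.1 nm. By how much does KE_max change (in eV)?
1.4621 eV

Using Einstein's equation: KE_max = hc/λ - φ

For λ₁ = 253.4 nm:
KE₁ = hc/λ₁ - φ = 4.8928 - 3.5 = 1.3928 eV

For λ₂ = 195.1 nm:
KE₂ = hc/λ₂ - φ = 6.3549 - 3.5 = 2.8549 eV

Change in KE:
ΔKE = KE₂ - KE₁ = 2.8549 - 1.3928 = 1.4621 eV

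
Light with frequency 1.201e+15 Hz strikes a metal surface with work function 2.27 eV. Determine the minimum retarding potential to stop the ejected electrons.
2.6969 V

The stopping potential V_s satisfies: eV_s = KE_max

First, find KE_max using Einstein's equation:
E_photon = hf = (6.626×10⁻³⁴ J·s)(1.201e+15 Hz) = 4.9669 eV
KE_max = E_photon - φ = 4.9669 - 2.27 = 2.6969 eV

Since eV_s = KE_max:
V_s = KE_max/e = 2.6969 V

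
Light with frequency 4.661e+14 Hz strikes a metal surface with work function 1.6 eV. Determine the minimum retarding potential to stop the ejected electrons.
0.3276 V

The stopping potential V_s satisfies: eV_s = KE_max

First, find KE_max using Einstein's equation:
E_photon = hf = (6.626×10⁻³⁴ J·s)(4.661e+14 Hz) = 1.9276 eV
KE_max = E_photon - φ = 1.9276 - 1.6 = 0.3276 eV

Since eV_s = KE_max:
V_s = KE_max/e = 0.3276 V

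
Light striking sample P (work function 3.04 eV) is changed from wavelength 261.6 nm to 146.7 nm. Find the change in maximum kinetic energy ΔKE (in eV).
3.7121 eV

Using Einstein's equation: KE_max = hc/λ - φ

For λ₁ = 261.6 nm:
KE₁ = hc/λ₁ - φ = 4.7395 - 3.04 = 1.6995 eV

For λ₂ = 146.7 nm:
KE₂ = hc/λ₂ - φ = 8.4515 - 3.04 = 5.4115 eV

Change in KE:
ΔKE = KE₂ - KE₁ = 5.4115 - 1.6995 = 3.7121 eV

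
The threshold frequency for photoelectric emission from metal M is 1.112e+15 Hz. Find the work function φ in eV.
4.60 eV

At the threshold frequency, photon energy equals work function:
φ = hf₀

Calculating:
φ = (6.626×10⁻³⁴ J·s)(1.112e+15 Hz)
φ = 4.60 eV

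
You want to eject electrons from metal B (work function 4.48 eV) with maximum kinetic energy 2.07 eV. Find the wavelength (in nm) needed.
189.29 nm

From Einstein's equation: KE_max = hc/λ - φ

Rearranging for λ:
hc/λ = KE_max + φ
λ = hc/(KE_max + φ)

Required photon energy:
E_photon = KE_max + φ = 2.07 + 4.48 = 6.55 eV

Required wavelength:
λ = hc/E_photon = (6.626×10⁻³⁴)(3×10⁸) / (6.55 × 1.602×10⁻¹⁹)
λ = 189.29 nm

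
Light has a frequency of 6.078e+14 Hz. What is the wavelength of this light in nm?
493.24 nm

Using the wave equation: c = fλ

Solving for wavelength:
λ = c/f = (3×10⁸ m/s) / (6.078e+14 Hz)
λ = 493.24 nm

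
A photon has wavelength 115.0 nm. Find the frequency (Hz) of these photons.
2.6069e+15 Hz

Using the wave equation: c = fλ

Solving for frequency:
f = c/λ = (3×10⁸ m/s) / (115.0×10⁻⁹ m)
f = 2.6069e+15 Hz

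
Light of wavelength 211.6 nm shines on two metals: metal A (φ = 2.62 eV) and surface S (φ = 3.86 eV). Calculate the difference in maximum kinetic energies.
1.2400 eV

Using KE_max = hc/λ - φ for each metal:

Photon energy: E = hc/λ = 5.8594 eV

For metal A (φ₁ = 2.62 eV):
KE₁ = E - φ₁ = 5.8594 - 2.62 = 3.2394 eV

For surface S (φ₂ = 3.86 eV):
KE₂ = E - φ₂ = 5.8594 - 3.86 = 1.9994 eV

Difference:
ΔKE = KE₁ - KE₂ = 3.2394 - 1.9994 = 1.2400 eV

Note: The difference equals the difference in work functions: 3.86 - 2.62 = 1.24 eV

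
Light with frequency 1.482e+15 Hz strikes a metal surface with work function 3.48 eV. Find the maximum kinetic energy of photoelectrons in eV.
2.6491 eV

Using Einstein's photoelectric equation: KE_max = hf - φ

First, calculate the photon energy:
E_photon = hf = (6.626×10⁻³⁴ J·s)(1.482e+15 Hz)
E_photon = 6.1291 eV

Then, the maximum kinetic energy:
KE_max = E_photon - φ = 6.1291 eV - 3.48 eV = 2.6491 eV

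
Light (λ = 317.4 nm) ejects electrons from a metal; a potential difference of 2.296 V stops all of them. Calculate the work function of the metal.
1.61 eV

The stopping potential gives the maximum kinetic energy: KE_max = eV_s = 2.296 eV

From Einstein's photoelectric equation: KE_max = hc/λ - φ
Rearranging: φ = hc/λ - KE_max

Calculate photon energy:
E_photon = hc/λ = (6.626×10⁻³⁴ J·s)(3×10⁸ m/s) / (317.4×10⁻⁹ m) = 3.9062 eV

Therefore:
φ = 3.9062 - 2.296 = 1.61 eV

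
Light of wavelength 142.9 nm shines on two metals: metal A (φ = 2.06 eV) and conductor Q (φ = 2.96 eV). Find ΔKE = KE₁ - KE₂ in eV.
0.9000 eV

Using KE_max = hc/λ - φ for each metal:

Photon energy: E = hc/λ = 8.6763 eV

For metal A (φ₁ = 2.06 eV):
KE₁ = E - φ₁ = 8.6763 - 2.06 = 6.6163 eV

For conductor Q (φ₂ = 2.96 eV):
KE₂ = E - φ₂ = 8.6763 - 2.96 = 5.7163 eV

Difference:
ΔKE = KE₁ - KE₂ = 6.6163 - 5.7163 = 0.9000 eV

Note: The difference equals the difference in work functions: 2.96 - 2.06 = 0.90 eV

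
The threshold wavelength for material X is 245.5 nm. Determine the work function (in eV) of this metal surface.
5.05 eV

At the threshold wavelength, photon energy equals work function:
φ = hc/λ₀

Calculating:
φ = (6.626×10⁻³⁴ J·s)(3×10⁸ m/s) / (245.5×10⁻⁹ m)
φ = 5.05 eV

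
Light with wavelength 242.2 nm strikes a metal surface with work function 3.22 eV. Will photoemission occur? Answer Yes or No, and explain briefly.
Yes

For photoemission, the photon energy must exceed the work function.

Photon energy: E = hc/λ = 5.1191 eV
Work function: φ = 3.22 eV

Since E_photon (5.1191 eV) > φ (3.22 eV), photoemission WILL occur.
The threshold wavelength is λ₀ = hc/φ = 385.0 nm.
Since 242.2 nm < 385.0 nm, the light has sufficient energy.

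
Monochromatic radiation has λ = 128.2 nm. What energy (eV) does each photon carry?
9.6712 eV

Using E = hf = hc/λ:

E = hc/λ = (6.626×10⁻³⁴ J·s)(3×10⁸ m/s) / (128.2×10⁻⁹ m)
E = 9.6712 eV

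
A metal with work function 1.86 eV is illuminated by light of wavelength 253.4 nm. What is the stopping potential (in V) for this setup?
3.0328 V

The stopping potential V_s satisfies: eV_s = KE_max

First, find KE_max using Einstein's equation:
E_photon = hc/λ = 4.8928 eV
KE_max = E_photon - φ = 4.8928 - 1.86 = 3.0328 eV

Since eV_s = KE_max:
V_s = KE_max/e = 3.0328 V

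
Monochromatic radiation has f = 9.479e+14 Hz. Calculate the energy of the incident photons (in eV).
3.9202 eV

Using E = hf:

E = hf = (6.626×10⁻³⁴ J·s)(9.479e+14 Hz)
E = 3.9202 eV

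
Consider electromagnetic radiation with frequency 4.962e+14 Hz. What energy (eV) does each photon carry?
2.0521 eV

Using E = hf:

E = hf = (6.626×10⁻³⁴ J·s)(4.962e+14 Hz)
E = 2.0521 eV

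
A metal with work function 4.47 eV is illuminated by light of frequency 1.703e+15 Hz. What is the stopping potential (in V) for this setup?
2.5730 V

The stopping potential V_s satisfies: eV_s = KE_max

First, find KE_max using Einstein's equation:
E_photon = hf = (6.626×10⁻³⁴ J·s)(1.703e+15 Hz) = 7.0430 eV
KE_max = E_photon - φ = 7.0430 - 4.47 = 2.5730 eV

Since eV_s = KE_max:
V_s = KE_max/e = 2.5730 V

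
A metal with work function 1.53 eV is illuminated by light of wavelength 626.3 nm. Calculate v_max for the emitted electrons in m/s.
3.9770e+05 m/s

First, find the maximum kinetic energy:
E_photon = hc/λ = 1.9796 eV
KE_max = E_photon - φ = 1.9796 - 1.53 = 0.4496 eV

Convert to Joules: KE_max = 0.4496 × 1.602×10⁻¹⁹ J = 7.2039e-20 J

Then use KE = ½mv² to find velocity:
v = √(2·KE/m) = √(2 × 7.2039e-20 J / 9.109e-31 kg)
v = 3.9770e+05 m/s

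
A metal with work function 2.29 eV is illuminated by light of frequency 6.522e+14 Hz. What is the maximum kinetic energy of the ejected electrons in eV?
0.4073 eV

Using Einstein's photoelectric equation: KE_max = hf - φ

First, calculate the photon energy:
E_photon = hf = (6.626×10⁻³⁴ J·s)(6.522e+14 Hz)
E_photon = 2.6973 eV

Then, the maximum kinetic energy:
KE_max = E_photon - φ = 2.6973 eV - 2.29 eV = 0.4073 eV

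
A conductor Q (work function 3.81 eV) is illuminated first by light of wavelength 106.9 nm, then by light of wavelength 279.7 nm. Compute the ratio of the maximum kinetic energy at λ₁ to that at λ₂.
12.5059

Using Einstein's equation: KE_max = hc/λ - φ

For λ₁ = 106.9 nm:
E₁ = hc/λ₁ = 11.5981 eV
KE₁ = E₁ - φ = 11.5981 - 3.81 = 7.7881 eV

For λ₂ = 279.7 nm:
E₂ = hc/λ₂ = 4.4328 eV
KE₂ = E₂ - φ = 4.4328 - 3.81 = 0.6228 eV

Ratio: KE₁/KE₂ = 7.7881/0.6228 = 12.5059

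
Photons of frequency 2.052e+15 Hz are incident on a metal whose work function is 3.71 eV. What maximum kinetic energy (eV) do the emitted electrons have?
4.7764 eV

Using Einstein's photoelectric equation: KE_max = hf - φ

First, calculate the photon energy:
E_photon = hf = (6.626×10⁻³⁴ J·s)(2.052e+15 Hz)
E_photon = 8.4864 eV

Then, the maximum kinetic energy:
KE_max = E_photon - φ = 8.4864 eV - 3.71 eV = 4.7764 eV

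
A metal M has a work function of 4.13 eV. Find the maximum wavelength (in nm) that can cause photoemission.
300.20 nm

The threshold wavelength is when the photon energy equals the work function:
hc/λ₀ = φ

Solving for λ₀:
λ₀ = hc/φ = (6.626×10⁻³⁴ J·s)(3×10⁸ m/s) / (4.13 eV × 1.602×10⁻¹⁹ J/eV)
λ₀ = 300.20 nm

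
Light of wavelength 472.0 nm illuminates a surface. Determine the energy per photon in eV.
2.6268 eV

Using E = hf = hc/λ:

E = hc/λ = (6.626×10⁻³⁴ J·s)(3×10⁸ m/s) / (472.0×10⁻⁹ m)
E = 2.6268 eV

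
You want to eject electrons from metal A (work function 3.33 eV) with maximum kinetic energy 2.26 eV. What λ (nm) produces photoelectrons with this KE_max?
221.80 nm

From Einstein's equation: KE_max = hc/λ - φ

Rearranging for λ:
hc/λ = KE_max + φ
λ = hc/(KE_max + φ)

Required photon energy:
E_photon = KE_max + φ = 2.26 + 3.33 = 5.59 eV

Required wavelength:
λ = hc/E_photon = (6.626×10⁻³⁴)(3×10⁸) / (5.59 × 1.602×10⁻¹⁹)
λ = 221.80 nm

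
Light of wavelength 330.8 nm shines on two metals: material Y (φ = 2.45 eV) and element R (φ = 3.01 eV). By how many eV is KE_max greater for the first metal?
0.5600 eV

Using KE_max = hc/λ - φ for each metal:

Photon energy: E = hc/λ = 3.7480 eV

For material Y (φ₁ = 2.45 eV):
KE₁ = E - φ₁ = 3.7480 - 2.45 = 1.2980 eV

For element R (φ₂ = 3.01 eV):
KE₂ = E - φ₂ = 3.7480 - 3.01 = 0.7380 eV

Difference:
ΔKE = KE₁ - KE₂ = 1.2980 - 0.7380 = 0.5600 eV

Note: The difference equals the difference in work functions: 3.01 - 2.45 = 0.56 eV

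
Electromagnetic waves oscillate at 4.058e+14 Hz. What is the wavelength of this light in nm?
738.77 nm

Using the wave equation: c = fλ

Solving for wavelength:
λ = c/f = (3×10⁸ m/s) / (4.058e+14 Hz)
λ = 738.77 nm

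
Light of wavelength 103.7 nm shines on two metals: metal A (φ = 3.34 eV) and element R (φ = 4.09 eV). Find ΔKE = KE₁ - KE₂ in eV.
0.7500 eV

Using KE_max = hc/λ - φ for each metal:

Photon energy: E = hc/λ = 11.9560 eV

For metal A (φ₁ = 3.34 eV):
KE₁ = E - φ₁ = 11.9560 - 3.34 = 8.6160 eV

For element R (φ₂ = 4.09 eV):
KE₂ = E - φ₂ = 11.9560 - 4.09 = 7.8660 eV

Difference:
ΔKE = KE₁ - KE₂ = 8.6160 - 7.8660 = 0.7500 eV

Note: The difference equals the difference in work functions: 4.09 - 3.34 = 0.75 eV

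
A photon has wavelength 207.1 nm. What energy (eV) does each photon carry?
5.9867 eV

Using E = hf = hc/λ:

E = hc/λ = (6.626×10⁻³⁴ J·s)(3×10⁸ m/s) / (207.1×10⁻⁹ m)
E = 5.9867 eV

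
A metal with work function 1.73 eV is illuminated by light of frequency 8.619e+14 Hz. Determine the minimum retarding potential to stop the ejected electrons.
1.8345 V

The stopping potential V_s satisfies: eV_s = KE_max

First, find KE_max using Einstein's equation:
E_photon = hf = (6.626×10⁻³⁴ J·s)(8.619e+14 Hz) = 3.5645 eV
KE_max = E_photon - φ = 3.5645 - 1.73 = 1.8345 eV

Since eV_s = KE_max:
V_s = KE_max/e = 1.8345 V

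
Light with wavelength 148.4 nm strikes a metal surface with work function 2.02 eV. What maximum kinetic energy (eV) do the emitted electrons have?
6.3347 eV

Using Einstein's photoelectric equation: KE_max = hf - φ = hc/λ - φ

First, calculate the photon energy:
E_photon = hc/λ = (6.626×10⁻³⁴ J·s)(3×10⁸ m/s) / (148.4×10⁻⁹ m)
E_photon = 8.3547 eV

Then, the maximum kinetic energy:
KE_max = E_photon - φ = 8.3547 eV - 2.02 eV = 6.3347 eV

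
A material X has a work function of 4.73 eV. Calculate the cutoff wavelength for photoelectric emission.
262.12 nm

The threshold wavelength is when the photon energy equals the work function:
hc/λ₀ = φ

Solving for λ₀:
λ₀ = hc/φ = (6.626×10⁻³⁴ J·s)(3×10⁸ m/s) / (4.73 eV × 1.602×10⁻¹⁹ J/eV)
λ₀ = 262.12 nm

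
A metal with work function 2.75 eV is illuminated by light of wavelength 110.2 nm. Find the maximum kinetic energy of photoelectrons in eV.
8.5008 eV

Using Einstein's photoelectric equation: KE_max = hf - φ = hc/λ - φ

First, calculate the photon energy:
E_photon = hc/λ = (6.626×10⁻³⁴ J·s)(3×10⁸ m/s) / (110.2×10⁻⁹ m)
E_photon = 11.2508 eV

Then, the maximum kinetic energy:
KE_max = E_photon - φ = 11.2508 eV - 2.75 eV = 8.5008 eV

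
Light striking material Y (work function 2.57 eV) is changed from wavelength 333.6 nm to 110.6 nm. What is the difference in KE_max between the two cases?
7.4936 eV

Using Einstein's equation: KE_max = hc/λ - φ

For λ₁ = 333.6 nm:
KE₁ = hc/λ₁ - φ = 3.7166 - 2.57 = 1.1466 eV

For λ₂ = 110.6 nm:
KE₂ = hc/λ₂ - φ = 11.2101 - 2.57 = 8.6401 eV

Change in KE:
ΔKE = KE₂ - KE₁ = 8.6401 - 1.1466 = 7.4936 eV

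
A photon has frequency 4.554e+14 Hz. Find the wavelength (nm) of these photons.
658.31 nm

Using the wave equation: c = fλ

Solving for wavelength:
λ = c/f = (3×10⁸ m/s) / (4.554e+14 Hz)
λ = 658.31 nm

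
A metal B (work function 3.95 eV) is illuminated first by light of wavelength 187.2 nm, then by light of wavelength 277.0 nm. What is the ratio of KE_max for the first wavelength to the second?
5.0823

Using Einstein's equation: KE_max = hc/λ - φ

For λ₁ = 187.2 nm:
E₁ = hc/λ₁ = 6.6231 eV
KE₁ = E₁ - φ = 6.6231 - 3.95 = 2.6731 eV

For λ₂ = 277.0 nm:
E₂ = hc/λ₂ = 4.4760 eV
KE₂ = E₂ - φ = 4.4760 - 3.95 = 0.5260 eV

Ratio: KE₁/KE₂ = 2.6731/0.5260 = 5.0823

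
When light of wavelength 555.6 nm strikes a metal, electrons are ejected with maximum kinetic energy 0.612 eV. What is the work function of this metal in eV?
1.62 eV

From Einstein's photoelectric equation: KE_max = hf - φ = hc/λ - φ

Rearranging for φ:
φ = hc/λ - KE_max

Calculate photon energy:
E_photon = hc/λ = 2.2315 eV

Therefore:
φ = 2.2315 - 0.612 = 1.62 eV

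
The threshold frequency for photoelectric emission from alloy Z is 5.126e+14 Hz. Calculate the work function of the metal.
2.12 eV

At the threshold frequency, photon energy equals work function:
φ = hf₀

Calculating:
φ = (6.626×10⁻³⁴ J·s)(5.126e+14 Hz)
φ = 2.12 eV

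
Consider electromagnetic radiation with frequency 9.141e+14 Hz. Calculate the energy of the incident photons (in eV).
3.7804 eV

Using E = hf:

E = hf = (6.626×10⁻³⁴ J·s)(9.141e+14 Hz)
E = 3.7804 eV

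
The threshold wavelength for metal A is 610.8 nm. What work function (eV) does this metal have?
2.03 eV

At the threshold wavelength, photon energy equals work function:
φ = hc/λ₀

Calculating:
φ = (6.626×10⁻³⁴ J·s)(3×10⁸ m/s) / (610.8×10⁻⁹ m)
φ = 2.03 eV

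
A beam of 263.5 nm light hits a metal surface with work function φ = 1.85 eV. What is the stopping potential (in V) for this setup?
2.8553 V

The stopping potential V_s satisfies: eV_s = KE_max

First, find KE_max using Einstein's equation:
E_photon = hc/λ = 4.7053 eV
KE_max = E_photon - φ = 4.7053 - 1.85 = 2.8553 eV

Since eV_s = KE_max:
V_s = KE_max/e = 2.8553 V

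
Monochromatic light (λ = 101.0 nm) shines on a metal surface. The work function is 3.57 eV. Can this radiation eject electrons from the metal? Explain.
Yes

For photoemission, the photon energy must exceed the work function.

Photon energy: E = hc/λ = 12.2757 eV
Work function: φ = 3.57 eV

Since E_photon (12.2757 eV) > φ (3.57 eV), photoemission WILL occur.
The threshold wavelength is λ₀ = hc/φ = 347.3 nm.
Since 101.0 nm < 347.3 nm, the light has sufficient energy.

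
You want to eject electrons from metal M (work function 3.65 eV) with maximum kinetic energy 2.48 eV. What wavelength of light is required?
202.26 nm

From Einstein's equation: KE_max = hc/λ - φ

Rearranging for λ:
hc/λ = KE_max + φ
λ = hc/(KE_max + φ)

Required photon energy:
E_photon = KE_max + φ = 2.48 + 3.65 = 6.13 eV

Required wavelength:
λ = hc/E_photon = (6.626×10⁻³⁴)(3×10⁸) / (6.13 × 1.602×10⁻¹⁹)
λ = 202.26 nm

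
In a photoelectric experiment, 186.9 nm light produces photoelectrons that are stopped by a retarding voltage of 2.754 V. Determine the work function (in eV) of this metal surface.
3.88 eV

The stopping potential gives the maximum kinetic energy: KE_max = eV_s = 2.754 eV

From Einstein's photoelectric equation: KE_max = hc/λ - φ
Rearranging: φ = hc/λ - KE_max

Calculate photon energy:
E_photon = hc/λ = (6.626×10⁻³⁴ J·s)(3×10⁸ m/s) / (186.9×10⁻⁹ m) = 6.6337 eV

Therefore:
φ = 6.6337 - 2.754 = 3.88 eV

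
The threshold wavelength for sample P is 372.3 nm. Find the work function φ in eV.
3.33 eV

At the threshold wavelength, photon energy equals work function:
φ = hc/λ₀

Calculating:
φ = (6.626×10⁻³⁴ J·s)(3×10⁸ m/s) / (372.3×10⁻⁹ m)
φ = 3.33 eV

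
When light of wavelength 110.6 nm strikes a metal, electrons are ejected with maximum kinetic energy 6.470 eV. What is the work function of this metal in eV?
4.74 eV

From Einstein's photoelectric equation: KE_max = hf - φ = hc/λ - φ

Rearranging for φ:
φ = hc/λ - KE_max

Calculate photon energy:
E_photon = hc/λ = 11.2101 eV

Therefore:
φ = 11.2101 - 6.470 = 4.74 eV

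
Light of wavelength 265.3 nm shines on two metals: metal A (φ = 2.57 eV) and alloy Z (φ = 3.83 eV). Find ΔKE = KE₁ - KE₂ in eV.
1.2600 eV

Using KE_max = hc/λ - φ for each metal:

Photon energy: E = hc/λ = 4.6734 eV

For metal A (φ₁ = 2.57 eV):
KE₁ = E - φ₁ = 4.6734 - 2.57 = 2.1034 eV

For alloy Z (φ₂ = 3.83 eV):
KE₂ = E - φ₂ = 4.6734 - 3.83 = 0.8434 eV

Difference:
ΔKE = KE₁ - KE₂ = 2.1034 - 0.8434 = 1.2600 eV

Note: The difference equals the difference in work functions: 3.83 - 2.57 = 1.26 eV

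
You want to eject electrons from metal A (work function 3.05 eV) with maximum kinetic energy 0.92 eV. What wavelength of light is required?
312.30 nm

From Einstein's equation: KE_max = hc/λ - φ

Rearranging for λ:
hc/λ = KE_max + φ
λ = hc/(KE_max + φ)

Required photon energy:
E_photon = KE_max + φ = 0.92 + 3.05 = 3.97 eV

Required wavelength:
λ = hc/E_photon = (6.626×10⁻³⁴)(3×10⁸) / (3.97 × 1.602×10⁻¹⁹)
λ = 312.30 nm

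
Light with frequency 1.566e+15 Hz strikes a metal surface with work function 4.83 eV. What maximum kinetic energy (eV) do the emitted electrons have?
1.6465 eV

Using Einstein's photoelectric equation: KE_max = hf - φ

First, calculate the photon energy:
E_photon = hf = (6.626×10⁻³⁴ J·s)(1.566e+15 Hz)
E_photon = 6.4765 eV

Then, the maximum kinetic energy:
KE_max = E_photon - φ = 6.4765 eV - 4.83 eV = 1.6465 eV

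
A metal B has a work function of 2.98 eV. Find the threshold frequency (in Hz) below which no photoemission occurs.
7.2056e+14 Hz

The threshold frequency is when the photon energy equals the work function:
hf₀ = φ

Solving for f₀:
f₀ = φ/h = (2.98 eV × 1.602×10⁻¹⁹ J/eV) / (6.626×10⁻³⁴ J·s)
f₀ = 7.2056e+14 Hz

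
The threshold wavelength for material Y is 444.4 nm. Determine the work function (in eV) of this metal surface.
2.79 eV

At the threshold wavelength, photon energy equals work function:
φ = hc/λ₀

Calculating:
φ = (6.626×10⁻³⁴ J·s)(3×10⁸ m/s) / (444.4×10⁻⁹ m)
φ = 2.79 eV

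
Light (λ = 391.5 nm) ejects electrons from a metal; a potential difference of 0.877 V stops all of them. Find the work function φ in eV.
2.29 eV

The stopping potential gives the maximum kinetic energy: KE_max = eV_s = 0.877 eV

From Einstein's photoelectric equation: KE_max = hc/λ - φ
Rearranging: φ = hc/λ - KE_max

Calculate photon energy:
E_photon = hc/λ = (6.626×10⁻³⁴ J·s)(3×10⁸ m/s) / (391.5×10⁻⁹ m) = 3.1669 eV

Therefore:
φ = 3.1669 - 0.877 = 2.29 eV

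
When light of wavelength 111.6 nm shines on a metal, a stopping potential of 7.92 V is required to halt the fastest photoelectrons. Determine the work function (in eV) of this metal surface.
3.19 eV

The stopping potential gives the maximum kinetic energy: KE_max = eV_s = 7.92 eV

From Einstein's photoelectric equation: KE_max = hc/λ - φ
Rearranging: φ = hc/λ - KE_max

Calculate photon energy:
E_photon = hc/λ = (6.626×10⁻³⁴ J·s)(3×10⁸ m/s) / (111.6×10⁻⁹ m) = 11.1097 eV

Therefore:
φ = 11.1097 - 7.92 = 3.19 eV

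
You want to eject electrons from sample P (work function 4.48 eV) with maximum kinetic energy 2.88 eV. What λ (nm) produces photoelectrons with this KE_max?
168.46 nm

From Einstein's equation: KE_max = hc/λ - φ

Rearranging for λ:
hc/λ = KE_max + φ
λ = hc/(KE_max + φ)

Required photon energy:
E_photon = KE_max + φ = 2.88 + 4.48 = 7.36 eV

Required wavelength:
λ = hc/E_photon = (6.626×10⁻³⁴)(3×10⁸) / (7.36 × 1.602×10⁻¹⁹)
λ = 168.46 nm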